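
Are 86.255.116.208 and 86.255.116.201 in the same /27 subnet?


Mask: 255.255.255.224
86.255.116.208 AND mask = 86.255.116.192
86.255.116.201 AND mask = 86.255.116.192
Yes, same subnet (86.255.116.192)


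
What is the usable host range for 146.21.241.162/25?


Network: 146.21.241.128
Broadcast: 146.21.241.255
First usable = network + 1
Last usable = broadcast - 1
Range: 146.21.241.129 to 146.21.241.254


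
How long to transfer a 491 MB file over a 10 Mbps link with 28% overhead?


Effective throughput = 10 * (1 - 28/100) = 7.2 Mbps
File size in Mb = 491 * 8 = 3928 Mb
Time = 3928 / 7.2
Time = 545.5556 seconds


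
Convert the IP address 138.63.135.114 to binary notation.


138 = 10001010
63 = 00111111
135 = 10000111
114 = 01110010
Binary: 10001010.00111111.10000111.01110010


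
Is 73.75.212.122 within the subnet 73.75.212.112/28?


Subnet network: 73.75.212.112
Test IP AND mask: 73.75.212.112
Yes, 73.75.212.122 is in 73.75.212.112/28


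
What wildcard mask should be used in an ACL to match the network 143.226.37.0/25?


Subnet mask: 255.255.255.128
Wildcard = 255.255.255.255 - subnet mask
255 - 255 = 0
255 - 255 = 0
255 - 255 = 0
255 - 128 = 127
Wildcard: 0.0.0.127


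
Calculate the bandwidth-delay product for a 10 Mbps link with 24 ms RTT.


BDP = bandwidth * RTT
= 10 Mbps * 24 ms
= 10 * 1e6 * 24 / 1000 bits
= 240000 bits
= 30000 bytes
= 29.2969 KB
BDP = 240000 bits (30000 bytes)


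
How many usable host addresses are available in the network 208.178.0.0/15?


Host bits = 32 - 15 = 17
Total addresses = 2^17 = 131072
Usable = total - 2 (network and broadcast)
Usable hosts: 131070


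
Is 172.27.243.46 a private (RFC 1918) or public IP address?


RFC 1918 private ranges:
  10.0.0.0/8 (10.0.0.0 - 10.255.255.255)
  172.16.0.0/12 (172.16.0.0 - 172.31.255.255)
  192.168.0.0/16 (192.168.0.0 - 192.168.255.255)
Private (in 172.16.0.0/12)


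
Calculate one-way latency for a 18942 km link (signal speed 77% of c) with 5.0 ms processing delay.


Speed = 0.77 * 3e5 km/s = 231000 km/s
Propagation delay = 18942 / 231000 = 0.082 s = 82 ms
Processing delay = 5.0 ms
Total one-way latency = 87 ms


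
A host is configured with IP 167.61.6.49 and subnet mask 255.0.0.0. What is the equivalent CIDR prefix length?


Binary: 11111111.00000000.00000000.00000000
Count leading 1s
Prefix: /8


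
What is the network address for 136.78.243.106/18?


IP:   10001000.01001110.11110011.01101010
Mask: 11111111.11111111.11000000.00000000
AND operation:
Net:  10001000.01001110.11000000.00000000
Network: 136.78.192.0/18


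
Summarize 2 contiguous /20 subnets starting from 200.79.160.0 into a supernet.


Original prefix: /20
Number of subnets: 2 = 2^1
New prefix = 20 - 1 = 19
Supernet: 200.79.160.0/19


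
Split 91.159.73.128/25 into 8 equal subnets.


New prefix = 25 + 3 = 28
Each subnet has 16 addresses
  91.159.73.128/28
  91.159.73.144/28
  91.159.73.160/28
  91.159.73.176/28
  91.159.73.192/28
  91.159.73.208/28
  91.159.73.224/28
  91.159.73.240/28
Subnets: 91.159.73.128/28, 91.159.73.144/28, 91.159.73.160/28, 91.159.73.176/28, 91.159.73.192/28, 91.159.73.208/28, 91.159.73.224/28, 91.159.73.240/28


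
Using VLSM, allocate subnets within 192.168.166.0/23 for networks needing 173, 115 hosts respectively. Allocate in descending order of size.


173 hosts -> /24 (254 usable): 192.168.166.0/24
115 hosts -> /25 (126 usable): 192.168.167.0/25
Allocation: 192.168.166.0/24 (173 hosts, 254 usable); 192.168.167.0/25 (115 hosts, 126 usable)


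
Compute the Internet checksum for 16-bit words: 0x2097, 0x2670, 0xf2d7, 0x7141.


Sum all words (with carry folding):
+ 0x2097 = 0x2097
+ 0x2670 = 0x4707
+ 0xf2d7 = 0x39df
+ 0x7141 = 0xab20
One's complement: ~0xab20
Checksum = 0x54df


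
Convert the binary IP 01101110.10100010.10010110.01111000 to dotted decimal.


01101110 = 110
10100010 = 162
10010110 = 150
01111000 = 120
IP: 110.162.150.120


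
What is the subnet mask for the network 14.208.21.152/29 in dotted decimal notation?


/29 means 29 network bits, 3 host bits
Binary: 11111111111111111111111111111000
Mask: 255.255.255.248


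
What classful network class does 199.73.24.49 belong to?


First octet: 199
Binary: 11000111
110xxxxx -> Class C (192-223)
Class C, default mask 255.255.255.0 (/24)


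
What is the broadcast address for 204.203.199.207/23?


Network: 204.203.198.0/23
Host bits = 9
Set all host bits to 1:
Broadcast: 204.203.199.255


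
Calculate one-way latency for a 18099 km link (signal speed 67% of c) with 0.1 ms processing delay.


Speed = 0.67 * 3e5 km/s = 201000 km/s
Propagation delay = 18099 / 201000 = 0.09 s = 90.0448 ms
Processing delay = 0.1 ms
Total one-way latency = 90.1448 ms


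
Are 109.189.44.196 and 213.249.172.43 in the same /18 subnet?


Mask: 255.255.192.0
109.189.44.196 AND mask = 109.189.0.0
213.249.172.43 AND mask = 213.249.128.0
No, different subnets (109.189.0.0 vs 213.249.128.0)


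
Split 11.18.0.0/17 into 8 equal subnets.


New prefix = 17 + 3 = 20
Each subnet has 4096 addresses
  11.18.0.0/20
  11.18.16.0/20
  11.18.32.0/20
  11.18.48.0/20
  11.18.64.0/20
  11.18.80.0/20
  11.18.96.0/20
  11.18.112.0/20
Subnets: 11.18.0.0/20, 11.18.16.0/20, 11.18.32.0/20, 11.18.48.0/20, 11.18.64.0/20, 11.18.80.0/20, 11.18.96.0/20, 11.18.112.0/20


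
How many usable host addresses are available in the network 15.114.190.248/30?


Host bits = 32 - 30 = 2
Total addresses = 2^2 = 4
Usable = total - 2 (network and broadcast)
Usable hosts: 2


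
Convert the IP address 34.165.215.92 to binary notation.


34 = 00100010
165 = 10100101
215 = 11010111
92 = 01011100
Binary: 00100010.10100101.11010111.01011100


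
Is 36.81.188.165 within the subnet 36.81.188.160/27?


Subnet network: 36.81.188.160
Test IP AND mask: 36.81.188.160
Yes, 36.81.188.165 is in 36.81.188.160/27


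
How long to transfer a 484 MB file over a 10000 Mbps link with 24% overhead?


Effective throughput = 10000 * (1 - 24/100) = 7600 Mbps
File size in Mb = 484 * 8 = 3872 Mb
Time = 3872 / 7600
Time = 0.5095 seconds


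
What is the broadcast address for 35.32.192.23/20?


Network: 35.32.192.0/20
Host bits = 12
Set all host bits to 1:
Broadcast: 35.32.207.255


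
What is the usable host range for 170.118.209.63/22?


Network: 170.118.208.0
Broadcast: 170.118.211.255
First usable = network + 1
Last usable = broadcast - 1
Range: 170.118.208.1 to 170.118.211.254


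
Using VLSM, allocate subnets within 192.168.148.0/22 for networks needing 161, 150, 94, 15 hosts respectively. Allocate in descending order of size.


161 hosts -> /24 (254 usable): 192.168.148.0/24
150 hosts -> /24 (254 usable): 192.168.149.0/24
94 hosts -> /25 (126 usable): 192.168.150.0/25
15 hosts -> /27 (30 usable): 192.168.150.128/27
Allocation: 192.168.148.0/24 (161 hosts, 254 usable); 192.168.149.0/24 (150 hosts, 254 usable); 192.168.150.0/25 (94 hosts, 126 usable); 192.168.150.128/27 (15 hosts, 30 usable)


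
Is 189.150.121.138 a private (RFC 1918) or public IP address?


RFC 1918 private ranges:
  10.0.0.0/8 (10.0.0.0 - 10.255.255.255)
  172.16.0.0/12 (172.16.0.0 - 172.31.255.255)
  192.168.0.0/16 (192.168.0.0 - 192.168.255.255)
Public (not in any RFC 1918 range)


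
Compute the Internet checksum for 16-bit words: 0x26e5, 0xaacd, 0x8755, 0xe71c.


Sum all words (with carry folding):
+ 0x26e5 = 0x26e5
+ 0xaacd = 0xd1b2
+ 0x8755 = 0x5908
+ 0xe71c = 0x4025
One's complement: ~0x4025
Checksum = 0xbfda


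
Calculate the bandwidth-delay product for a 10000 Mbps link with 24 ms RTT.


BDP = bandwidth * RTT
= 10000 Mbps * 24 ms
= 10000 * 1e6 * 24 / 1000 bits
= 240000000 bits
= 30000000 bytes
= 29296.875 KB
BDP = 240000000 bits (30000000 bytes)


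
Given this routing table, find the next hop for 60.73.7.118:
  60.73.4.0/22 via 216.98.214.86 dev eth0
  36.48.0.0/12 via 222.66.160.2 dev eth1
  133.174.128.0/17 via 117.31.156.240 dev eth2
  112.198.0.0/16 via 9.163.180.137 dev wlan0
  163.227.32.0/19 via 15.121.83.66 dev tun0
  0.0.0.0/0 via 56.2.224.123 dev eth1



Longest prefix match for 60.73.7.118:
  /22 60.73.4.0: MATCH
  /12 36.48.0.0: no
  /17 133.174.128.0: no
  /16 112.198.0.0: no
  /19 163.227.32.0: no
  /0 0.0.0.0: MATCH
Selected: next-hop 216.98.214.86 via eth0 (matched /22)


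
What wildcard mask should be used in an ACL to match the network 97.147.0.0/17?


Subnet mask: 255.255.128.0
Wildcard = 255.255.255.255 - subnet mask
255 - 255 = 0
255 - 255 = 0
255 - 128 = 127
255 - 0 = 255
Wildcard: 0.0.127.255


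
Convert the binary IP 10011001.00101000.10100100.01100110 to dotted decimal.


10011001 = 153
00101000 = 40
10100100 = 164
01100110 = 102
IP: 153.40.164.102


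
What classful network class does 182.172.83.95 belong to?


First octet: 182
Binary: 10110110
10xxxxxx -> Class B (128-191)
Class B, default mask 255.255.0.0 (/16)


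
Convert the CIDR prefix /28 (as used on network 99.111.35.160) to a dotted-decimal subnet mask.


/28 means 28 network bits, 4 host bits
Binary: 11111111111111111111111111110000
Mask: 255.255.255.240


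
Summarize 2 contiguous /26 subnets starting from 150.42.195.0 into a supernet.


Original prefix: /26
Number of subnets: 2 = 2^1
New prefix = 26 - 1 = 25
Supernet: 150.42.195.0/25


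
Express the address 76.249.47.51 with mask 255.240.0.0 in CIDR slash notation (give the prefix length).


Binary: 11111111.11110000.00000000.00000000
Count leading 1s
Prefix: /12


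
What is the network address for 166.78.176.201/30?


IP:   10100110.01001110.10110000.11001001
Mask: 11111111.11111111.11111111.11111100
AND operation:
Net:  10100110.01001110.10110000.11001000
Network: 166.78.176.200/30


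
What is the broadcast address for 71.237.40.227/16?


Network: 71.237.0.0/16
Host bits = 16
Set all host bits to 1:
Broadcast: 71.237.255.255


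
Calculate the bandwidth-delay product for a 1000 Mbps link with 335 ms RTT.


BDP = bandwidth * RTT
= 1000 Mbps * 335 ms
= 1000 * 1e6 * 335 / 1000 bits
= 335000000 bits
= 41875000 bytes
= 40893.5547 KB
BDP = 335000000 bits (41875000 bytes)


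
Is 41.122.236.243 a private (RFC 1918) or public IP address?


RFC 1918 private ranges:
  10.0.0.0/8 (10.0.0.0 - 10.255.255.255)
  172.16.0.0/12 (172.16.0.0 - 172.31.255.255)
  192.168.0.0/16 (192.168.0.0 - 192.168.255.255)
Public (not in any RFC 1918 range)


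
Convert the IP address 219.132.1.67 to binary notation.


219 = 11011011
132 = 10000100
1 = 00000001
67 = 01000011
Binary: 11011011.10000100.00000001.01000011


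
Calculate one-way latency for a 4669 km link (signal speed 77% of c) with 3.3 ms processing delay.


Speed = 0.77 * 3e5 km/s = 231000 km/s
Propagation delay = 4669 / 231000 = 0.0202 s = 20.2121 ms
Processing delay = 3.3 ms
Total one-way latency = 23.5121 ms


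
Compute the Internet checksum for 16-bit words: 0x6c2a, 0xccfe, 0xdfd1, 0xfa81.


Sum all words (with carry folding):
+ 0x6c2a = 0x6c2a
+ 0xccfe = 0x3929
+ 0xdfd1 = 0x18fb
+ 0xfa81 = 0x137d
One's complement: ~0x137d
Checksum = 0xec82


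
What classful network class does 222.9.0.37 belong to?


First octet: 222
Binary: 11011110
110xxxxx -> Class C (192-223)
Class C, default mask 255.255.255.0 (/24)


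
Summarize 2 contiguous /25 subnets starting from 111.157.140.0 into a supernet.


Original prefix: /25
Number of subnets: 2 = 2^1
New prefix = 25 - 1 = 24
Supernet: 111.157.140.0/24


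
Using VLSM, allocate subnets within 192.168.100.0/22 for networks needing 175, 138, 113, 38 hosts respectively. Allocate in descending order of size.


175 hosts -> /24 (254 usable): 192.168.100.0/24
138 hosts -> /24 (254 usable): 192.168.101.0/24
113 hosts -> /25 (126 usable): 192.168.102.0/25
38 hosts -> /26 (62 usable): 192.168.102.128/26
Allocation: 192.168.100.0/24 (175 hosts, 254 usable); 192.168.101.0/24 (138 hosts, 254 usable); 192.168.102.0/25 (113 hosts, 126 usable); 192.168.102.128/26 (38 hosts, 62 usable)


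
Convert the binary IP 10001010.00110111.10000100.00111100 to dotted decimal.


10001010 = 138
00110111 = 55
10000100 = 132
00111100 = 60
IP: 138.55.132.60


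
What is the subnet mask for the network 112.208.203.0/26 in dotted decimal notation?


/26 means 26 network bits, 6 host bits
Binary: 11111111111111111111111111000000
Mask: 255.255.255.192


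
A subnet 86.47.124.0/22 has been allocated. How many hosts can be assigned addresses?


Host bits = 32 - 22 = 10
Total addresses = 2^10 = 1024
Usable = total - 2 (network and broadcast)
Usable hosts: 1022


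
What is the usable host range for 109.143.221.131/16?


Network: 109.143.0.0
Broadcast: 109.143.255.255
First usable = network + 1
Last usable = broadcast - 1
Range: 109.143.0.1 to 109.143.255.254


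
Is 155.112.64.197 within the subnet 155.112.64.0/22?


Subnet network: 155.112.64.0
Test IP AND mask: 155.112.64.0
Yes, 155.112.64.197 is in 155.112.64.0/22


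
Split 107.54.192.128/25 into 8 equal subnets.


New prefix = 25 + 3 = 28
Each subnet has 16 addresses
  107.54.192.128/28
  107.54.192.144/28
  107.54.192.160/28
  107.54.192.176/28
  107.54.192.192/28
  107.54.192.208/28
  107.54.192.224/28
  107.54.192.240/28
Subnets: 107.54.192.128/28, 107.54.192.144/28, 107.54.192.160/28, 107.54.192.176/28, 107.54.192.192/28, 107.54.192.208/28, 107.54.192.224/28, 107.54.192.240/28


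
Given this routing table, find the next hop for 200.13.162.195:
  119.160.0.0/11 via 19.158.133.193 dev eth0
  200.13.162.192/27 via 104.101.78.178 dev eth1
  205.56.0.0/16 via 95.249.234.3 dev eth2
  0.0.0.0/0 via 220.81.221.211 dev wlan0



Longest prefix match for 200.13.162.195:
  /11 119.160.0.0: no
  /27 200.13.162.192: MATCH
  /16 205.56.0.0: no
  /0 0.0.0.0: MATCH
Selected: next-hop 104.101.78.178 via eth1 (matched /27)


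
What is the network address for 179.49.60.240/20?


IP:   10110011.00110001.00111100.11110000
Mask: 11111111.11111111.11110000.00000000
AND operation:
Net:  10110011.00110001.00110000.00000000
Network: 179.49.48.0/20


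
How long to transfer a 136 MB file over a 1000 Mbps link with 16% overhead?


Effective throughput = 1000 * (1 - 16/100) = 840 Mbps
File size in Mb = 136 * 8 = 1088 Mb
Time = 1088 / 840
Time = 1.2952 seconds


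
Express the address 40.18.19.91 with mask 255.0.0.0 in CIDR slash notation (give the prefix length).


Binary: 11111111.00000000.00000000.00000000
Count leading 1s
Prefix: /8


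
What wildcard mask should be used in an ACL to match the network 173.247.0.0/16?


Subnet mask: 255.255.0.0
Wildcard = 255.255.255.255 - subnet mask
255 - 255 = 0
255 - 255 = 0
255 - 0 = 255
255 - 0 = 255
Wildcard: 0.0.255.255


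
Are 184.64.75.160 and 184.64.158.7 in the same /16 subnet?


Mask: 255.255.0.0
184.64.75.160 AND mask = 184.64.0.0
184.64.158.7 AND mask = 184.64.0.0
Yes, same subnet (184.64.0.0)


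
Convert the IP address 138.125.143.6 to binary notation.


138 = 10001010
125 = 01111101
143 = 10001111
6 = 00000110
Binary: 10001010.01111101.10001111.00000110


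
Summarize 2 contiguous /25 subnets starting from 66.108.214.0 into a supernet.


Original prefix: /25
Number of subnets: 2 = 2^1
New prefix = 25 - 1 = 24
Supernet: 66.108.214.0/24


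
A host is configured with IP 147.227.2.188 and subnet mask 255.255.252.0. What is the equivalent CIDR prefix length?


Binary: 11111111.11111111.11111100.00000000
Count leading 1s
Prefix: /22


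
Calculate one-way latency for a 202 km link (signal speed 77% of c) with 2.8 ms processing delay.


Speed = 0.77 * 3e5 km/s = 231000 km/s
Propagation delay = 202 / 231000 = 0.0009 s = 0.8745 ms
Processing delay = 2.8 ms
Total one-way latency = 3.6745 ms


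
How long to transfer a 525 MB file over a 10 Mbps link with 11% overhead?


Effective throughput = 10 * (1 - 11/100) = 8.9 Mbps
File size in Mb = 525 * 8 = 4200 Mb
Time = 4200 / 8.9
Time = 471.9101 seconds


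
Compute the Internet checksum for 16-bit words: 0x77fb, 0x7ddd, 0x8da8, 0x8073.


Sum all words (with carry folding):
+ 0x77fb = 0x77fb
+ 0x7ddd = 0xf5d8
+ 0x8da8 = 0x8381
+ 0x8073 = 0x03f5
One's complement: ~0x03f5
Checksum = 0xfc0a


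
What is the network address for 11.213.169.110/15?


IP:   00001011.11010101.10101001.01101110
Mask: 11111111.11111110.00000000.00000000
AND operation:
Net:  00001011.11010100.00000000.00000000
Network: 11.212.0.0/15


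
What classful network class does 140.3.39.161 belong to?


First octet: 140
Binary: 10001100
10xxxxxx -> Class B (128-191)
Class B, default mask 255.255.0.0 (/16)


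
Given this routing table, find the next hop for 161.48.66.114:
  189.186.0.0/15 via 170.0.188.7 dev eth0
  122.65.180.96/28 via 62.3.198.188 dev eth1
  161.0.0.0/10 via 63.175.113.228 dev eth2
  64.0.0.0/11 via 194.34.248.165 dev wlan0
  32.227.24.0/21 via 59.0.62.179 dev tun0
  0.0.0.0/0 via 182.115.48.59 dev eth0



Longest prefix match for 161.48.66.114:
  /15 189.186.0.0: no
  /28 122.65.180.96: no
  /10 161.0.0.0: MATCH
  /11 64.0.0.0: no
  /21 32.227.24.0: no
  /0 0.0.0.0: MATCH
Selected: next-hop 63.175.113.228 via eth2 (matched /10)


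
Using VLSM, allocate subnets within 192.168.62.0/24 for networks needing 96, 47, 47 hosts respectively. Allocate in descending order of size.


96 hosts -> /25 (126 usable): 192.168.62.0/25
47 hosts -> /26 (62 usable): 192.168.62.128/26
47 hosts -> /26 (62 usable): 192.168.62.192/26
Allocation: 192.168.62.0/25 (96 hosts, 126 usable); 192.168.62.128/26 (47 hosts, 62 usable); 192.168.62.192/26 (47 hosts, 62 usable)


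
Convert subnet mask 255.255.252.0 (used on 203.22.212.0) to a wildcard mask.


Subnet mask: 255.255.252.0
Wildcard = 255.255.255.255 - subnet mask
255 - 255 = 0
255 - 255 = 0
255 - 252 = 3
255 - 0 = 255
Wildcard: 0.0.3.255


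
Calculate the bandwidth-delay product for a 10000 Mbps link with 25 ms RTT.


BDP = bandwidth * RTT
= 10000 Mbps * 25 ms
= 10000 * 1e6 * 25 / 1000 bits
= 250000000 bits
= 31250000 bytes
= 30517.5781 KB
BDP = 250000000 bits (31250000 bytes)


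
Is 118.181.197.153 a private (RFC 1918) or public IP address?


RFC 1918 private ranges:
  10.0.0.0/8 (10.0.0.0 - 10.255.255.255)
  172.16.0.0/12 (172.16.0.0 - 172.31.255.255)
  192.168.0.0/16 (192.168.0.0 - 192.168.255.255)
Public (not in any RFC 1918 range)


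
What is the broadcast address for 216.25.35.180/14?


Network: 216.24.0.0/14
Host bits = 18
Set all host bits to 1:
Broadcast: 216.27.255.255


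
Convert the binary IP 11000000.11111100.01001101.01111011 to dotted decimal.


11000000 = 192
11111100 = 252
01001101 = 77
01111011 = 123
IP: 192.252.77.123


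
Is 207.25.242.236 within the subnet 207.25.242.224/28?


Subnet network: 207.25.242.224
Test IP AND mask: 207.25.242.224
Yes, 207.25.242.236 is in 207.25.242.224/28


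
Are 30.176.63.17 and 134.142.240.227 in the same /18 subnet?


Mask: 255.255.192.0
30.176.63.17 AND mask = 30.176.0.0
134.142.240.227 AND mask = 134.142.192.0
No, different subnets (30.176.0.0 vs 134.142.192.0)


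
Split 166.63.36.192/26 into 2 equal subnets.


New prefix = 26 + 1 = 27
Each subnet has 32 addresses
  166.63.36.192/27
  166.63.36.224/27
Subnets: 166.63.36.192/27, 166.63.36.224/27


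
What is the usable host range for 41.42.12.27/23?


Network: 41.42.12.0
Broadcast: 41.42.13.255
First usable = network + 1
Last usable = broadcast - 1
Range: 41.42.12.1 to 41.42.13.254


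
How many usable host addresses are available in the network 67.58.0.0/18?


Host bits = 32 - 18 = 14
Total addresses = 2^14 = 16384
Usable = total - 2 (network and broadcast)
Usable hosts: 16382


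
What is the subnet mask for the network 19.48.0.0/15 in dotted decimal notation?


/15 means 15 network bits, 17 host bits
Binary: 11111111111111100000000000000000
Mask: 255.254.0.0


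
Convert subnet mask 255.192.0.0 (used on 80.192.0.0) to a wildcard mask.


Subnet mask: 255.192.0.0
Wildcard = 255.255.255.255 - subnet mask
255 - 255 = 0
255 - 192 = 63
255 - 0 = 255
255 - 0 = 255
Wildcard: 0.63.255.255


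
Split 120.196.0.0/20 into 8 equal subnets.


New prefix = 20 + 3 = 23
Each subnet has 512 addresses
  120.196.0.0/23
  120.196.2.0/23
  120.196.4.0/23
  120.196.6.0/23
  120.196.8.0/23
  120.196.10.0/23
  120.196.12.0/23
  120.196.14.0/23
Subnets: 120.196.0.0/23, 120.196.2.0/23, 120.196.4.0/23, 120.196.6.0/23, 120.196.8.0/23, 120.196.10.0/23, 120.196.12.0/23, 120.196.14.0/23


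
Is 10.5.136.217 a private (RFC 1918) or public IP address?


RFC 1918 private ranges:
  10.0.0.0/8 (10.0.0.0 - 10.255.255.255)
  172.16.0.0/12 (172.16.0.0 - 172.31.255.255)
  192.168.0.0/16 (192.168.0.0 - 192.168.255.255)
Private (in 10.0.0.0/8)


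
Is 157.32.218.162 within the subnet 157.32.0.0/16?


Subnet network: 157.32.0.0
Test IP AND mask: 157.32.0.0
Yes, 157.32.218.162 is in 157.32.0.0/16


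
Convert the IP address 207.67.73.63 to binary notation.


207 = 11001111
67 = 01000011
73 = 01001001
63 = 00111111
Binary: 11001111.01000011.01001001.00111111


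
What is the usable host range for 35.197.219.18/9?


Network: 35.128.0.0
Broadcast: 35.255.255.255
First usable = network + 1
Last usable = broadcast - 1
Range: 35.128.0.1 to 35.255.255.254


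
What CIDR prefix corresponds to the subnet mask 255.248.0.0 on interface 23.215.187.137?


Binary: 11111111.11111000.00000000.00000000
Count leading 1s
Prefix: /13


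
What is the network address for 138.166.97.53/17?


IP:   10001010.10100110.01100001.00110101
Mask: 11111111.11111111.10000000.00000000
AND operation:
Net:  10001010.10100110.00000000.00000000
Network: 138.166.0.0/17


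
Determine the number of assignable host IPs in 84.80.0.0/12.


Host bits = 32 - 12 = 20
Total addresses = 2^20 = 1048576
Usable = total - 2 (network and broadcast)
Usable hosts: 1048574


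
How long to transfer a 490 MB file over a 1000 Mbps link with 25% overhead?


Effective throughput = 1000 * (1 - 25/100) = 750 Mbps
File size in Mb = 490 * 8 = 3920 Mb
Time = 3920 / 750
Time = 5.2267 seconds


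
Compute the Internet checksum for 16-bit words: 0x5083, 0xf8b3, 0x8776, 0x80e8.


Sum all words (with carry folding):
+ 0x5083 = 0x5083
+ 0xf8b3 = 0x4937
+ 0x8776 = 0xd0ad
+ 0x80e8 = 0x5196
One's complement: ~0x5196
Checksum = 0xae69


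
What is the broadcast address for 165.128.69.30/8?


Network: 165.0.0.0/8
Host bits = 24
Set all host bits to 1:
Broadcast: 165.255.255.255


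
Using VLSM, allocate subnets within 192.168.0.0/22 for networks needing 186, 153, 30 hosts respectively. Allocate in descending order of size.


186 hosts -> /24 (254 usable): 192.168.0.0/24
153 hosts -> /24 (254 usable): 192.168.1.0/24
30 hosts -> /27 (30 usable): 192.168.2.0/27
Allocation: 192.168.0.0/24 (186 hosts, 254 usable); 192.168.1.0/24 (153 hosts, 254 usable); 192.168.2.0/27 (30 hosts, 30 usable)


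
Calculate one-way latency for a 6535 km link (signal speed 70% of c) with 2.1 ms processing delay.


Speed = 0.7 * 3e5 km/s = 210000 km/s
Propagation delay = 6535 / 210000 = 0.0311 s = 31.119 ms
Processing delay = 2.1 ms
Total one-way latency = 33.219 ms


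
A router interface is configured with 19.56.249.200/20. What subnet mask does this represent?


/20 means 20 network bits, 12 host bits
Binary: 11111111111111111111000000000000
Mask: 255.255.240.0


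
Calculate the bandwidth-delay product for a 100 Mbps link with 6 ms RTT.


BDP = bandwidth * RTT
= 100 Mbps * 6 ms
= 100 * 1e6 * 6 / 1000 bits
= 600000 bits
= 75000 bytes
= 73.2422 KB
BDP = 600000 bits (75000 bytes)


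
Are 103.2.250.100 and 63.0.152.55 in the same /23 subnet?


Mask: 255.255.254.0
103.2.250.100 AND mask = 103.2.250.0
63.0.152.55 AND mask = 63.0.152.0
No, different subnets (103.2.250.0 vs 63.0.152.0)


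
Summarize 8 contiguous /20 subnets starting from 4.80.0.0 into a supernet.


Original prefix: /20
Number of subnets: 8 = 2^3
New prefix = 20 - 3 = 17
Supernet: 4.80.0.0/17


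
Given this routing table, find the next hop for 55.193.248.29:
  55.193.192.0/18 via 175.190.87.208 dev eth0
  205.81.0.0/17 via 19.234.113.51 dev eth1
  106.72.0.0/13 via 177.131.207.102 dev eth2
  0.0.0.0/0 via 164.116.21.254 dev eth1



Longest prefix match for 55.193.248.29:
  /18 55.193.192.0: MATCH
  /17 205.81.0.0: no
  /13 106.72.0.0: no
  /0 0.0.0.0: MATCH
Selected: next-hop 175.190.87.208 via eth0 (matched /18)


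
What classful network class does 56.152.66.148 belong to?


First octet: 56
Binary: 00111000
0xxxxxxx -> Class A (1-126)
Class A, default mask 255.0.0.0 (/8)


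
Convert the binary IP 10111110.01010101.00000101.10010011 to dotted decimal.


10111110 = 190
01010101 = 85
00000101 = 5
10010011 = 147
IP: 190.85.5.147


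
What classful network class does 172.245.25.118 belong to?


First octet: 172
Binary: 10101100
10xxxxxx -> Class B (128-191)
Class B, default mask 255.255.0.0 (/16)


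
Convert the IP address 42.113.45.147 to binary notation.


42 = 00101010
113 = 01110001
45 = 00101101
147 = 10010011
Binary: 00101010.01110001.00101101.10010011


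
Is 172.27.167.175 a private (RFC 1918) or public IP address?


RFC 1918 private ranges:
  10.0.0.0/8 (10.0.0.0 - 10.255.255.255)
  172.16.0.0/12 (172.16.0.0 - 172.31.255.255)
  192.168.0.0/16 (192.168.0.0 - 192.168.255.255)
Private (in 172.16.0.0/12)


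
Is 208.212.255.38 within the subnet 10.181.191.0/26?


Subnet network: 10.181.191.0
Test IP AND mask: 208.212.255.0
No, 208.212.255.38 is not in 10.181.191.0/26


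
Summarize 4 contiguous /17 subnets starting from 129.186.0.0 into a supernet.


Original prefix: /17
Number of subnets: 4 = 2^2
New prefix = 17 - 2 = 15
Supernet: 129.186.0.0/15


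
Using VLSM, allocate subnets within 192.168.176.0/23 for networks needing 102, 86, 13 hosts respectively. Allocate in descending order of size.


102 hosts -> /25 (126 usable): 192.168.176.0/25
86 hosts -> /25 (126 usable): 192.168.176.128/25
13 hosts -> /28 (14 usable): 192.168.177.0/28
Allocation: 192.168.176.0/25 (102 hosts, 126 usable); 192.168.176.128/25 (86 hosts, 126 usable); 192.168.177.0/28 (13 hosts, 14 usable)


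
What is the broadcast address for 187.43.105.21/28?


Network: 187.43.105.16/28
Host bits = 4
Set all host bits to 1:
Broadcast: 187.43.105.31


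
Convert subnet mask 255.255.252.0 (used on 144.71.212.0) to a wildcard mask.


Subnet mask: 255.255.252.0
Wildcard = 255.255.255.255 - subnet mask
255 - 255 = 0
255 - 255 = 0
255 - 252 = 3
255 - 0 = 255
Wildcard: 0.0.3.255


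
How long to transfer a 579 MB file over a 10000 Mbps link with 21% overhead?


Effective throughput = 10000 * (1 - 21/100) = 7900 Mbps
File size in Mb = 579 * 8 = 4632 Mb
Time = 4632 / 7900
Time = 0.5863 seconds


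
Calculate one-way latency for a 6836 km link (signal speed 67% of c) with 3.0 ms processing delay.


Speed = 0.67 * 3e5 km/s = 201000 km/s
Propagation delay = 6836 / 201000 = 0.034 s = 34.01 ms
Processing delay = 3.0 ms
Total one-way latency = 37.01 ms


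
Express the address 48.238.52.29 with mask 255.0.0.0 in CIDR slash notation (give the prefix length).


Binary: 11111111.00000000.00000000.00000000
Count leading 1s
Prefix: /8


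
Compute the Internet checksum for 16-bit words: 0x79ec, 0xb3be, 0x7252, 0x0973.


Sum all words (with carry folding):
+ 0x79ec = 0x79ec
+ 0xb3be = 0x2dab
+ 0x7252 = 0x9ffd
+ 0x0973 = 0xa970
One's complement: ~0xa970
Checksum = 0x568f


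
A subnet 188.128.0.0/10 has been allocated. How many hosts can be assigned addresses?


Host bits = 32 - 10 = 22
Total addresses = 2^22 = 4194304
Usable = total - 2 (network and broadcast)
Usable hosts: 4194302


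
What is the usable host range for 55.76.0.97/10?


Network: 55.64.0.0
Broadcast: 55.127.255.255
First usable = network + 1
Last usable = broadcast - 1
Range: 55.64.0.1 to 55.127.255.254


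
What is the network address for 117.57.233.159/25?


IP:   01110101.00111001.11101001.10011111
Mask: 11111111.11111111.11111111.10000000
AND operation:
Net:  01110101.00111001.11101001.10000000
Network: 117.57.233.128/25


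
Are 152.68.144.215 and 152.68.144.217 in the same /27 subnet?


Mask: 255.255.255.224
152.68.144.215 AND mask = 152.68.144.192
152.68.144.217 AND mask = 152.68.144.192
Yes, same subnet (152.68.144.192)


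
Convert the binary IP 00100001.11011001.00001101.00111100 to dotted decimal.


00100001 = 33
11011001 = 217
00001101 = 13
00111100 = 60
IP: 33.217.13.60


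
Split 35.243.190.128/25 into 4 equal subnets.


New prefix = 25 + 2 = 27
Each subnet has 32 addresses
  35.243.190.128/27
  35.243.190.160/27
  35.243.190.192/27
  35.243.190.224/27
Subnets: 35.243.190.128/27, 35.243.190.160/27, 35.243.190.192/27, 35.243.190.224/27


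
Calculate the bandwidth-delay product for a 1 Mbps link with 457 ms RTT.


BDP = bandwidth * RTT
= 1 Mbps * 457 ms
= 1 * 1e6 * 457 / 1000 bits
= 457000 bits
= 57125 bytes
= 55.7861 KB
BDP = 457000 bits (57125 bytes)


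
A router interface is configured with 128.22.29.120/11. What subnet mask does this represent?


/11 means 11 network bits, 21 host bits
Binary: 11111111111000000000000000000000
Mask: 255.224.0.0


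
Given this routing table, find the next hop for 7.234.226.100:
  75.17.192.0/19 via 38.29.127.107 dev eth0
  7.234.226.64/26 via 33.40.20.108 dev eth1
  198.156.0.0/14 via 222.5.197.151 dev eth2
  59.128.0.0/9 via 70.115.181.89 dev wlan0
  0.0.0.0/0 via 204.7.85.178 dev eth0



Longest prefix match for 7.234.226.100:
  /19 75.17.192.0: no
  /26 7.234.226.64: MATCH
  /14 198.156.0.0: no
  /9 59.128.0.0: no
  /0 0.0.0.0: MATCH
Selected: next-hop 33.40.20.108 via eth1 (matched /26)


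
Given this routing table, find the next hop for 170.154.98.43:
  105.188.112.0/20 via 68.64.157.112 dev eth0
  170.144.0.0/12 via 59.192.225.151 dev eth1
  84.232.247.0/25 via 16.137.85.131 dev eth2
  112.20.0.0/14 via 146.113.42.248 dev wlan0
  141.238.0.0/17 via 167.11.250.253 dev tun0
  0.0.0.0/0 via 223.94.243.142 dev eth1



Longest prefix match for 170.154.98.43:
  /20 105.188.112.0: no
  /12 170.144.0.0: MATCH
  /25 84.232.247.0: no
  /14 112.20.0.0: no
  /17 141.238.0.0: no
  /0 0.0.0.0: MATCH
Selected: next-hop 59.192.225.151 via eth1 (matched /12)


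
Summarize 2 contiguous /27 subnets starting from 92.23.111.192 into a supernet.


Original prefix: /27
Number of subnets: 2 = 2^1
New prefix = 27 - 1 = 26
Supernet: 92.23.111.192/26


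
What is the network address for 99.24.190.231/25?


IP:   01100011.00011000.10111110.11100111
Mask: 11111111.11111111.11111111.10000000
AND operation:
Net:  01100011.00011000.10111110.10000000
Network: 99.24.190.128/25


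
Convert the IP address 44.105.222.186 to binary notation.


44 = 00101100
105 = 01101001
222 = 11011110
186 = 10111010
Binary: 00101100.01101001.11011110.10111010


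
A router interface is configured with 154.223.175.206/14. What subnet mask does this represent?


/14 means 14 network bits, 18 host bits
Binary: 11111111111111000000000000000000
Mask: 255.252.0.0


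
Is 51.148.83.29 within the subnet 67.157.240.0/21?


Subnet network: 67.157.240.0
Test IP AND mask: 51.148.80.0
No, 51.148.83.29 is not in 67.157.240.0/21


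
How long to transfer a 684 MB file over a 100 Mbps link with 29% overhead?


Effective throughput = 100 * (1 - 29/100) = 71 Mbps
File size in Mb = 684 * 8 = 5472 Mb
Time = 5472 / 71
Time = 77.0704 seconds


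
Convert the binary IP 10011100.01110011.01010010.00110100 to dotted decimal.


10011100 = 156
01110011 = 115
01010010 = 82
00110100 = 52
IP: 156.115.82.52


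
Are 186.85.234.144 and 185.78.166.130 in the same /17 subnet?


Mask: 255.255.128.0
186.85.234.144 AND mask = 186.85.128.0
185.78.166.130 AND mask = 185.78.128.0
No, different subnets (186.85.128.0 vs 185.78.128.0)


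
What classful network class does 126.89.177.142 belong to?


First octet: 126
Binary: 01111110
0xxxxxxx -> Class A (1-126)
Class A, default mask 255.0.0.0 (/8)


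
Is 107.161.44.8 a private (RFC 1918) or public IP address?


RFC 1918 private ranges:
  10.0.0.0/8 (10.0.0.0 - 10.255.255.255)
  172.16.0.0/12 (172.16.0.0 - 172.31.255.255)
  192.168.0.0/16 (192.168.0.0 - 192.168.255.255)
Public (not in any RFC 1918 range)


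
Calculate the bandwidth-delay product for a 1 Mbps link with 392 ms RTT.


BDP = bandwidth * RTT
= 1 Mbps * 392 ms
= 1 * 1e6 * 392 / 1000 bits
= 392000 bits
= 49000 bytes
= 47.8516 KB
BDP = 392000 bits (49000 bytes)


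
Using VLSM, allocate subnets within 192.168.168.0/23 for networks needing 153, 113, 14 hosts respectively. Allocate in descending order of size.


153 hosts -> /24 (254 usable): 192.168.168.0/24
113 hosts -> /25 (126 usable): 192.168.169.0/25
14 hosts -> /28 (14 usable): 192.168.169.128/28
Allocation: 192.168.168.0/24 (153 hosts, 254 usable); 192.168.169.0/25 (113 hosts, 126 usable); 192.168.169.128/28 (14 hosts, 14 usable)


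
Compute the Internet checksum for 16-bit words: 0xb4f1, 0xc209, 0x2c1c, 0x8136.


Sum all words (with carry folding):
+ 0xb4f1 = 0xb4f1
+ 0xc209 = 0x76fb
+ 0x2c1c = 0xa317
+ 0x8136 = 0x244e
One's complement: ~0x244e
Checksum = 0xdbb1


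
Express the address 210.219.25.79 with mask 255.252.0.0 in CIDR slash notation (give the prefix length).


Binary: 11111111.11111100.00000000.00000000
Count leading 1s
Prefix: /14


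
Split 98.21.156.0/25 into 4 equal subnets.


New prefix = 25 + 2 = 27
Each subnet has 32 addresses
  98.21.156.0/27
  98.21.156.32/27
  98.21.156.64/27
  98.21.156.96/27
Subnets: 98.21.156.0/27, 98.21.156.32/27, 98.21.156.64/27, 98.21.156.96/27


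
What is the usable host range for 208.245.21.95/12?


Network: 208.240.0.0
Broadcast: 208.255.255.255
First usable = network + 1
Last usable = broadcast - 1
Range: 208.240.0.1 to 208.255.255.254


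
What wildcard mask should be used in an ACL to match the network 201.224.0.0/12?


Subnet mask: 255.240.0.0
Wildcard = 255.255.255.255 - subnet mask
255 - 255 = 0
255 - 240 = 15
255 - 0 = 255
255 - 0 = 255
Wildcard: 0.15.255.255


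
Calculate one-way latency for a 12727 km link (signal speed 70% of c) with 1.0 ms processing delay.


Speed = 0.7 * 3e5 km/s = 210000 km/s
Propagation delay = 12727 / 210000 = 0.0606 s = 60.6048 ms
Processing delay = 1.0 ms
Total one-way latency = 61.6048 ms


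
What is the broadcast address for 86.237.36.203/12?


Network: 86.224.0.0/12
Host bits = 20
Set all host bits to 1:
Broadcast: 86.239.255.255


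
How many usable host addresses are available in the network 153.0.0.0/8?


Host bits = 32 - 8 = 24
Total addresses = 2^24 = 16777216
Usable = total - 2 (network and broadcast)
Usable hosts: 16777214


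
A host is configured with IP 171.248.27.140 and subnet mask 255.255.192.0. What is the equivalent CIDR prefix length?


Binary: 11111111.11111111.11000000.00000000
Count leading 1s
Prefix: /18


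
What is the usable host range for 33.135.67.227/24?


Network: 33.135.67.0
Broadcast: 33.135.67.255
First usable = network + 1
Last usable = broadcast - 1
Range: 33.135.67.1 to 33.135.67.254


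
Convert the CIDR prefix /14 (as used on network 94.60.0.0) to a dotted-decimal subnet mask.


/14 means 14 network bits, 18 host bits
Binary: 11111111111111000000000000000000
Mask: 255.252.0.0


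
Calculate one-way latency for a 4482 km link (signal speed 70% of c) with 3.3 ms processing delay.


Speed = 0.7 * 3e5 km/s = 210000 km/s
Propagation delay = 4482 / 210000 = 0.0213 s = 21.3429 ms
Processing delay = 3.3 ms
Total one-way latency = 24.6429 ms


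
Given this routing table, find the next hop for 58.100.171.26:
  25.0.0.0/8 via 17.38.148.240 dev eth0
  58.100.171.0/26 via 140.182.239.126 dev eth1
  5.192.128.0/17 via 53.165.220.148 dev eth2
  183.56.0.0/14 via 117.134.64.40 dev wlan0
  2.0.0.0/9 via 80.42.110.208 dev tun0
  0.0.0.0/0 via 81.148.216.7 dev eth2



Longest prefix match for 58.100.171.26:
  /8 25.0.0.0: no
  /26 58.100.171.0: MATCH
  /17 5.192.128.0: no
  /14 183.56.0.0: no
  /9 2.0.0.0: no
  /0 0.0.0.0: MATCH
Selected: next-hop 140.182.239.126 via eth1 (matched /26)


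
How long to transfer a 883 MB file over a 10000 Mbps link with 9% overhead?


Effective throughput = 10000 * (1 - 9/100) = 9100 Mbps
File size in Mb = 883 * 8 = 7064 Mb
Time = 7064 / 9100
Time = 0.7763 seconds


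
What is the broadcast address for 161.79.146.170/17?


Network: 161.79.128.0/17
Host bits = 15
Set all host bits to 1:
Broadcast: 161.79.255.255


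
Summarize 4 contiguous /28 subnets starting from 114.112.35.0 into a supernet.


Original prefix: /28
Number of subnets: 4 = 2^2
New prefix = 28 - 2 = 26
Supernet: 114.112.35.0/26


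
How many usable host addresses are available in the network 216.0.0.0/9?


Host bits = 32 - 9 = 23
Total addresses = 2^23 = 8388608
Usable = total - 2 (network and broadcast)
Usable hosts: 8388606


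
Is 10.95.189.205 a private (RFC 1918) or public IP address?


RFC 1918 private ranges:
  10.0.0.0/8 (10.0.0.0 - 10.255.255.255)
  172.16.0.0/12 (172.16.0.0 - 172.31.255.255)
  192.168.0.0/16 (192.168.0.0 - 192.168.255.255)
Private (in 10.0.0.0/8)


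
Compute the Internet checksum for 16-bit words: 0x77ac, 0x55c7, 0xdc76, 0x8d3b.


Sum all words (with carry folding):
+ 0x77ac = 0x77ac
+ 0x55c7 = 0xcd73
+ 0xdc76 = 0xa9ea
+ 0x8d3b = 0x3726
One's complement: ~0x3726
Checksum = 0xc8d9


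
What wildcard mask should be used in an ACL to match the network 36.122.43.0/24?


Subnet mask: 255.255.255.0
Wildcard = 255.255.255.255 - subnet mask
255 - 255 = 0
255 - 255 = 0
255 - 255 = 0
255 - 0 = 255
Wildcard: 0.0.0.255


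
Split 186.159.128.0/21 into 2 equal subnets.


New prefix = 21 + 1 = 22
Each subnet has 1024 addresses
  186.159.128.0/22
  186.159.132.0/22
Subnets: 186.159.128.0/22, 186.159.132.0/22


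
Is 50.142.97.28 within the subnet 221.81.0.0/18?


Subnet network: 221.81.0.0
Test IP AND mask: 50.142.64.0
No, 50.142.97.28 is not in 221.81.0.0/18


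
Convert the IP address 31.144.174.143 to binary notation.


31 = 00011111
144 = 10010000
174 = 10101110
143 = 10001111
Binary: 00011111.10010000.10101110.10001111


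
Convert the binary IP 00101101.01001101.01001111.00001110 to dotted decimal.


00101101 = 45
01001101 = 77
01001111 = 79
00001110 = 14
IP: 45.77.79.14


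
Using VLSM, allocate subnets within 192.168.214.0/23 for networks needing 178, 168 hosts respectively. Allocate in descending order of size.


178 hosts -> /24 (254 usable): 192.168.214.0/24
168 hosts -> /24 (254 usable): 192.168.215.0/24
Allocation: 192.168.214.0/24 (178 hosts, 254 usable); 192.168.215.0/24 (168 hosts, 254 usable)


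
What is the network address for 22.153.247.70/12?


IP:   00010110.10011001.11110111.01000110
Mask: 11111111.11110000.00000000.00000000
AND operation:
Net:  00010110.10010000.00000000.00000000
Network: 22.144.0.0/12


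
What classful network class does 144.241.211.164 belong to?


First octet: 144
Binary: 10010000
10xxxxxx -> Class B (128-191)
Class B, default mask 255.255.0.0 (/16)


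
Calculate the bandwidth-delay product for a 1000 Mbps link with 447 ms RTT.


BDP = bandwidth * RTT
= 1000 Mbps * 447 ms
= 1000 * 1e6 * 447 / 1000 bits
= 447000000 bits
= 55875000 bytes
= 54565.4297 KB
BDP = 447000000 bits (55875000 bytes)


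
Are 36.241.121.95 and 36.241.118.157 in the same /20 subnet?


Mask: 255.255.240.0
36.241.121.95 AND mask = 36.241.112.0
36.241.118.157 AND mask = 36.241.112.0
Yes, same subnet (36.241.112.0)


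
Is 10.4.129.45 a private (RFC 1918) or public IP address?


RFC 1918 private ranges:
  10.0.0.0/8 (10.0.0.0 - 10.255.255.255)
  172.16.0.0/12 (172.16.0.0 - 172.31.255.255)
  192.168.0.0/16 (192.168.0.0 - 192.168.255.255)
Private (in 10.0.0.0/8)
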